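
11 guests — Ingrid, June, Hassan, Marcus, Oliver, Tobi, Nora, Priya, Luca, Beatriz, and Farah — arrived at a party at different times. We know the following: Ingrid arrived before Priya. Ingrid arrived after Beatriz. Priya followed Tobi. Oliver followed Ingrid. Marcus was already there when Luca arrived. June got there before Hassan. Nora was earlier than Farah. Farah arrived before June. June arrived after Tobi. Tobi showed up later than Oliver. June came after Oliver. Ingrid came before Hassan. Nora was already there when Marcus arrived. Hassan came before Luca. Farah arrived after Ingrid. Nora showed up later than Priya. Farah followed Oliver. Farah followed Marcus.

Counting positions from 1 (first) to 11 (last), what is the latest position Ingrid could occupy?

2

Ingrid must come before Farah, Hassan, June, Luca, Marcus, Nora, Oliver, Priya, and Tobi — 9 guests forced after them.
Everything else can be placed before Ingrid in some valid order, so Ingrid can sit as late as position 11 − 9 = 2.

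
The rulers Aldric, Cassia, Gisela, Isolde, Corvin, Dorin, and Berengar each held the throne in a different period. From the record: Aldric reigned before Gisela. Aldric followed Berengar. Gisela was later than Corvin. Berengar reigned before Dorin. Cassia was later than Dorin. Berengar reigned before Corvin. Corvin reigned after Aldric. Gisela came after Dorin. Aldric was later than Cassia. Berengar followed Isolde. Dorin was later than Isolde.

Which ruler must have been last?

Gisela

Every other ruler has a chain of constraints placing them before Gisela, so Gisela is last.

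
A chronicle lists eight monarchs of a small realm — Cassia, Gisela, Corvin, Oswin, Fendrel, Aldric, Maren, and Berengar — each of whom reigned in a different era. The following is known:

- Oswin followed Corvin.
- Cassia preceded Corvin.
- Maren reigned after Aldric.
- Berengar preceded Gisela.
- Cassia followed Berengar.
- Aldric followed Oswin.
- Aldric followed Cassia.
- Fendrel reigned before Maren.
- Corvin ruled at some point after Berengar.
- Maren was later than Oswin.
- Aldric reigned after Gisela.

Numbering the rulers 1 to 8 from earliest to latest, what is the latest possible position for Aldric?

7

Aldric must come before Maren — 1 ruler forced after them.
Everything else can be placed before Aldric in some valid order, so Aldric can sit as late as position 8 − 1 = 7.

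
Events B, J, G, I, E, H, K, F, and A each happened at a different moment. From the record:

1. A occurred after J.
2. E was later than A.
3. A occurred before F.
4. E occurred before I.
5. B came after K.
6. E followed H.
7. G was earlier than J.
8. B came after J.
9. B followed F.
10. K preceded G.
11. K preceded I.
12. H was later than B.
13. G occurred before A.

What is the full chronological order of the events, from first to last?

K, G, J, A, F, B, H, E, I

The constraints fix every adjacent pair, so only one ordering works:
K → G → J → A → F → B → H → E → I.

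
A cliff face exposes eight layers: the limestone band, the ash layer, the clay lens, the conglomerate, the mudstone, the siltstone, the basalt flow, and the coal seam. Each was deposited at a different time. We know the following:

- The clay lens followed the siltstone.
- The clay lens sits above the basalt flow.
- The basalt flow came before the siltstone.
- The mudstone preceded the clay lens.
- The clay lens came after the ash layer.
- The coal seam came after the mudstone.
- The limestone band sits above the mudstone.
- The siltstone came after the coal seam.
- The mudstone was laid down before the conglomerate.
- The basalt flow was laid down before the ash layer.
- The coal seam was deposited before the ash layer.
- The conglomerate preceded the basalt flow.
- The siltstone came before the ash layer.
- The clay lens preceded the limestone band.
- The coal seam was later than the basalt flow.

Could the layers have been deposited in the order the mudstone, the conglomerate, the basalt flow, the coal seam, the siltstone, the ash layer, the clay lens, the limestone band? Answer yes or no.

Check each stated constraint against the proposed order — e.g. the mudstone is ahead of the clay lens; the mudstone is ahead of the limestone band. Every pair is in the required order; nothing is violated.

yes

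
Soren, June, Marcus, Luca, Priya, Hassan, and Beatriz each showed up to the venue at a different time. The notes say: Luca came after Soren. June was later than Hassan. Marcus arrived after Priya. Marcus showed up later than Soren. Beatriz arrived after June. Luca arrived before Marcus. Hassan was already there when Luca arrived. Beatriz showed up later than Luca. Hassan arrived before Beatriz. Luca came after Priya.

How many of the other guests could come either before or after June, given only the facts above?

4

Forced before June: Hassan; forced after June: Beatriz.
That leaves Luca, Marcus, Priya, and Soren with no forced order relative to June — 4.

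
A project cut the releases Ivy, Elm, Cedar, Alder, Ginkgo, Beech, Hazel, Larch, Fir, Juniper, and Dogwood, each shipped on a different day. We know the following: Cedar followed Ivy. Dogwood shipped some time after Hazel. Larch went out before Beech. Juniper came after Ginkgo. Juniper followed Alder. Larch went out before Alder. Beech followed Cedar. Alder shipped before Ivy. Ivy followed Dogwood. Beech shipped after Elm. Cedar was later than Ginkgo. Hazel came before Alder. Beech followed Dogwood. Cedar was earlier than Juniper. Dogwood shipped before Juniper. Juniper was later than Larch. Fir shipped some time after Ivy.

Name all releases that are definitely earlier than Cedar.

Alder, Dogwood, Ginkgo, Hazel, Ivy, Larch

Directly stated before Cedar: Ginkgo and Ivy.
Alder reaches Cedar via Alder → Ivy → Cedar.
Dogwood reaches Cedar via Dogwood → Ivy → Cedar.
Hazel reaches Cedar via Hazel → Dogwood → Ivy → Cedar.
Likewise Larch reaches Cedar by chaining the stated constraints.
No chain forces Elm (or any of the others) ahead of Cedar.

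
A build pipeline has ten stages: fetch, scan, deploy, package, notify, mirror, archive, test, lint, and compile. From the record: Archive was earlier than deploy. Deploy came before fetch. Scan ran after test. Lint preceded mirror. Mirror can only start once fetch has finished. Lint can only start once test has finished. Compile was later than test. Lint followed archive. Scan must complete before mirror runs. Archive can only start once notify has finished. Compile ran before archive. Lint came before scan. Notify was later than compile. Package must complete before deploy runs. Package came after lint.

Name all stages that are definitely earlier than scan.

archive, compile, lint, notify, test

Directly stated before scan: lint and test.
Archive reaches scan via archive → lint → scan.
Compile reaches scan via compile → archive → lint → scan.
Notify reaches scan via notify → archive → lint → scan.
No chain forces deploy (or any of the others) ahead of scan.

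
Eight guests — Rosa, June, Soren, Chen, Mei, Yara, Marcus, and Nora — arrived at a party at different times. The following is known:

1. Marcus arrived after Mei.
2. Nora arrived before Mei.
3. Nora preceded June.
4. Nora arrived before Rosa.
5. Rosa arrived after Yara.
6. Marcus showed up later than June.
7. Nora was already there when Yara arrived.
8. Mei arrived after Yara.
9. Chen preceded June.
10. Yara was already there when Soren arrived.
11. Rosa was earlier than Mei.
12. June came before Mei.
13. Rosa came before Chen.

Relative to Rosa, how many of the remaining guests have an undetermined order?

1

Forced before Rosa: Nora and Yara; forced after Rosa: Chen, June, Marcus, and Mei.
That leaves Soren with no forced order relative to Rosa — 1.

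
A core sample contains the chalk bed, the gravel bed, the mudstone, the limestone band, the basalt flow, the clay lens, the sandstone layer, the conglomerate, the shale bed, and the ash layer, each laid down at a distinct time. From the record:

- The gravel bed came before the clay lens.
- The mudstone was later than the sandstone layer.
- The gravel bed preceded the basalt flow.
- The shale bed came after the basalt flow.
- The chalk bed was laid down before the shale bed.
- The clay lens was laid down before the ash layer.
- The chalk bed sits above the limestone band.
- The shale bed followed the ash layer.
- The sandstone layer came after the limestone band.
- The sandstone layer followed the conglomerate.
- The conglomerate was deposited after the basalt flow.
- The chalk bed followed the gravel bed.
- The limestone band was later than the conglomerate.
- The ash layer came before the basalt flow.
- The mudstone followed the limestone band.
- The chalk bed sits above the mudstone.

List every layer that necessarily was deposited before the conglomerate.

the ash layer, the basalt flow, the clay lens, the gravel bed

Directly stated before the conglomerate: the basalt flow.
The ash layer reaches the conglomerate via the ash layer → the basalt flow → the conglomerate.
The clay lens reaches the conglomerate via the clay lens → the ash layer → the basalt flow → the conglomerate.
The gravel bed reaches the conglomerate via the gravel bed → the basalt flow → the conglomerate.
No chain forces the sandstone layer (or any of the others) ahead of the conglomerate.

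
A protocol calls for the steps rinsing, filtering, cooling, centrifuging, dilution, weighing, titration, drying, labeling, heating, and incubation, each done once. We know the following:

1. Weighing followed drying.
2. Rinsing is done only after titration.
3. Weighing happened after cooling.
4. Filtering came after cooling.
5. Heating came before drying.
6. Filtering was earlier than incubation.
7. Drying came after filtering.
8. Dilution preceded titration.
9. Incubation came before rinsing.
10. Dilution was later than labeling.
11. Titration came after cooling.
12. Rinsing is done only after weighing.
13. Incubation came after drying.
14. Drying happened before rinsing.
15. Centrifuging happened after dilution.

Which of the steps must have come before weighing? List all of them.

cooling, drying, filtering, heating

Directly stated before weighing: cooling and drying.
Filtering reaches weighing via filtering → drying → weighing.
Heating reaches weighing via heating → drying → weighing.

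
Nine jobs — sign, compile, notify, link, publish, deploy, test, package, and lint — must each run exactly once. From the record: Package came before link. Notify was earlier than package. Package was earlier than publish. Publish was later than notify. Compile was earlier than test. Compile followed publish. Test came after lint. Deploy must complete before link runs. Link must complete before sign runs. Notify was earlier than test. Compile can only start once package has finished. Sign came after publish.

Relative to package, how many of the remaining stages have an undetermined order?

Forced before package: notify; forced after package: compile, link, publish, sign, and test.
That leaves deploy and lint with no forced order relative to package — 2.

2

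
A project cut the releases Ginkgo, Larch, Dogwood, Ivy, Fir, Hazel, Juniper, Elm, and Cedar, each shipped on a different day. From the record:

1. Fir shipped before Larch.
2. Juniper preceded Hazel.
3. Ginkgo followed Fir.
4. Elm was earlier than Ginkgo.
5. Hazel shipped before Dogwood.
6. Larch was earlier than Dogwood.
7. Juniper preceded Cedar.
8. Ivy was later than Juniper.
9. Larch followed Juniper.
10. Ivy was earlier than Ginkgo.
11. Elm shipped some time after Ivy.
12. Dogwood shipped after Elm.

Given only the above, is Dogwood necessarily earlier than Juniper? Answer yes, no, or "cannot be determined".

Tracing the constraints gives Juniper → Larch → Dogwood, so Juniper must come before Dogwood.
That means Dogwood cannot be before Juniper.

no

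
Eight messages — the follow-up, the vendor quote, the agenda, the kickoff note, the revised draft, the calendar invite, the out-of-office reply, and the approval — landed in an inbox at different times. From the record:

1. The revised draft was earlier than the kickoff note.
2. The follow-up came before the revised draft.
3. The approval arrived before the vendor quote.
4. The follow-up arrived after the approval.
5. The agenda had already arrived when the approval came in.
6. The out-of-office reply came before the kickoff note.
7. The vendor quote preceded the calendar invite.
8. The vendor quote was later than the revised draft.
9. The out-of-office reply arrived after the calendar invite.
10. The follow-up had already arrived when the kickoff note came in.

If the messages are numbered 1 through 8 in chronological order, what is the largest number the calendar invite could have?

6

The calendar invite must come before the kickoff note and the out-of-office reply — 2 messages forced after it.
Everything else can be placed before the calendar invite in some valid order, so the calendar invite can sit as late as position 8 − 2 = 6.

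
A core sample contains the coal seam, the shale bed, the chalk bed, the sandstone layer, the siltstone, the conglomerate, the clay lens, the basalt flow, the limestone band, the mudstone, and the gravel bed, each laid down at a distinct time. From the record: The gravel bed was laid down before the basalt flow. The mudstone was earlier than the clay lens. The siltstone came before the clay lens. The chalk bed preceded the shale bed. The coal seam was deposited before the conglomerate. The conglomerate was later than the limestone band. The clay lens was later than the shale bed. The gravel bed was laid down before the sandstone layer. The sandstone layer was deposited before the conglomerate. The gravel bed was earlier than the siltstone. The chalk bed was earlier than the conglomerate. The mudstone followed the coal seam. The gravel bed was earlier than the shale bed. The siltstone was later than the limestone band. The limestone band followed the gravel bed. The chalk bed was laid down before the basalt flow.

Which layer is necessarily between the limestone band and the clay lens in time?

Tracing the constraints gives the limestone band → the siltstone → the clay lens, so the siltstone sits after the limestone band and before the clay lens.
No other layer is forced both after the limestone band and before the clay lens.

the siltstone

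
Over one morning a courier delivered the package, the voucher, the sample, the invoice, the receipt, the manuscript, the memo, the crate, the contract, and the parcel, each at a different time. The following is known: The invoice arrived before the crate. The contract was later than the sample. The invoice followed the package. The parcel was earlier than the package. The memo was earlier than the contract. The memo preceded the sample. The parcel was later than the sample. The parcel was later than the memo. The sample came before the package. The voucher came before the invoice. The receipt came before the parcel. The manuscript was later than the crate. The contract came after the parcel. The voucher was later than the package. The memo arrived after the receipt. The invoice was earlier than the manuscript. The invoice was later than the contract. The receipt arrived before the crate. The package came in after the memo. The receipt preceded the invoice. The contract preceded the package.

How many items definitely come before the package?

5

Directly stated before the package: the contract, the memo, the parcel, and the sample.
The receipt reaches the package via the receipt → the memo → the package.
No chain forces the voucher (or any of the others) ahead of the package.
That's the contract, the memo, the parcel, the receipt, and the sample — 5 in all.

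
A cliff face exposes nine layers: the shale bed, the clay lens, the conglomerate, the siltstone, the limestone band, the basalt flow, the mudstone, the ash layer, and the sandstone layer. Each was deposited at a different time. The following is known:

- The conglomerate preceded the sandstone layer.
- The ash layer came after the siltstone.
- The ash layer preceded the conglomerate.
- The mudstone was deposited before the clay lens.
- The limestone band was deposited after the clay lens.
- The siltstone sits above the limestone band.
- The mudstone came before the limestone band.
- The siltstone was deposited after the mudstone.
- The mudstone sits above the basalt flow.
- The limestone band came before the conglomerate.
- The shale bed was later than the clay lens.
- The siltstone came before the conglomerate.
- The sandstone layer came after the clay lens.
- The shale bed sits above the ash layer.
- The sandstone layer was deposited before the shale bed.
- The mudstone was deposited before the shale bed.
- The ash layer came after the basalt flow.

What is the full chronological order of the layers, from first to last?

the basalt flow, the mudstone, the clay lens, the limestone band, the siltstone, the ash layer, the conglomerate, the sandstone layer, the shale bed

The constraints fix every adjacent pair, so only one ordering works:
the basalt flow → the mudstone → the clay lens → the limestone band → the siltstone → the ash layer → the conglomerate → the sandstone layer → the shale bed.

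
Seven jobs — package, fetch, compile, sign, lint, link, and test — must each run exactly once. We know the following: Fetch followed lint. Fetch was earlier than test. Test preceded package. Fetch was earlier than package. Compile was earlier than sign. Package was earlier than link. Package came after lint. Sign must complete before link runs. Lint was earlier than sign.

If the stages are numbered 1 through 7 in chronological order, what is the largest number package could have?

Package must come before link — 1 stage forced after it.
Everything else can be placed before package in some valid order, so package can sit as late as position 7 − 1 = 6.

6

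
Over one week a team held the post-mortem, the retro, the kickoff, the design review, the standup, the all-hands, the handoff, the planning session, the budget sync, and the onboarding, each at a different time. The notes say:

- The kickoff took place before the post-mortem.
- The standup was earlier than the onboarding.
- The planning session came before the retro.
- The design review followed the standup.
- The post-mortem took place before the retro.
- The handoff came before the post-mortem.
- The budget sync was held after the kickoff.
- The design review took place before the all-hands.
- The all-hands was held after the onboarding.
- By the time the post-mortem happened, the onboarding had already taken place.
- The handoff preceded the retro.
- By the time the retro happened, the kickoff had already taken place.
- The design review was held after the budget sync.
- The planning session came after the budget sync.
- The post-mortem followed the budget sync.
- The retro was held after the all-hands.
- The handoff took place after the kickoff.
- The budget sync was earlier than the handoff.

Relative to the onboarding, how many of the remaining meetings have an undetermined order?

5

Forced before the onboarding: the standup; forced after the onboarding: the all-hands, the post-mortem, and the retro.
That leaves the budget sync, the design review, the handoff, the kickoff, and the planning session with no forced order relative to the onboarding — 5.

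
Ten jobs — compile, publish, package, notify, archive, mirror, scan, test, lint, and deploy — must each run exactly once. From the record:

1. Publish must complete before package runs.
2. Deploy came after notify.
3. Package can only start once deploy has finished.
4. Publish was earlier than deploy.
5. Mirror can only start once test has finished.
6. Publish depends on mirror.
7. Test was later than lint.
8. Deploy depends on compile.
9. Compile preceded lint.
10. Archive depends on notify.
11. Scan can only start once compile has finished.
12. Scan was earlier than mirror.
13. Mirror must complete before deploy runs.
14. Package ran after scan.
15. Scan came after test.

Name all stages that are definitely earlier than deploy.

compile, lint, mirror, notify, publish, scan, test

Directly stated before deploy: compile, mirror, notify, and publish.
Lint reaches deploy via lint → test → mirror → deploy.
Scan reaches deploy via scan → mirror → deploy.
Test reaches deploy via test → mirror → deploy.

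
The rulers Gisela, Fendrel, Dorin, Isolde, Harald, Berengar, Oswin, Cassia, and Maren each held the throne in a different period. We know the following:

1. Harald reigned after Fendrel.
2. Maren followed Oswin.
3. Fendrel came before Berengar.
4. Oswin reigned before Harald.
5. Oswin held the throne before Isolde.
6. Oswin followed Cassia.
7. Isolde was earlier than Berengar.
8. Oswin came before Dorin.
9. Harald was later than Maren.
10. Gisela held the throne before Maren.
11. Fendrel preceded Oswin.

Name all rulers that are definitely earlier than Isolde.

Cassia, Fendrel, Oswin

Directly stated before Isolde: Oswin.
Cassia reaches Isolde via Cassia → Oswin → Isolde.
Fendrel reaches Isolde via Fendrel → Oswin → Isolde.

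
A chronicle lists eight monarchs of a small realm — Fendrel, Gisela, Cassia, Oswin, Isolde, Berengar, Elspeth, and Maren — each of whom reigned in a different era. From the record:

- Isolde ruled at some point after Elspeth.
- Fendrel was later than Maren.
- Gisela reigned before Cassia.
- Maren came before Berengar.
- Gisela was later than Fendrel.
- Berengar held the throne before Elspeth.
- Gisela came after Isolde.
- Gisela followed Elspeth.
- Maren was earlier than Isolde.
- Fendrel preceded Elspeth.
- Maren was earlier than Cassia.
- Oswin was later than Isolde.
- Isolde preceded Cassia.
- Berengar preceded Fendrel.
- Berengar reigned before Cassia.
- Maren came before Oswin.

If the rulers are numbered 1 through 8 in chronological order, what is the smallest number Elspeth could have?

4

Berengar, Fendrel, and Maren must all come before Elspeth — 3 forced predecessors.
Nothing else is forced ahead of Elspeth, so their earliest slot is position 3 + 1 = 4.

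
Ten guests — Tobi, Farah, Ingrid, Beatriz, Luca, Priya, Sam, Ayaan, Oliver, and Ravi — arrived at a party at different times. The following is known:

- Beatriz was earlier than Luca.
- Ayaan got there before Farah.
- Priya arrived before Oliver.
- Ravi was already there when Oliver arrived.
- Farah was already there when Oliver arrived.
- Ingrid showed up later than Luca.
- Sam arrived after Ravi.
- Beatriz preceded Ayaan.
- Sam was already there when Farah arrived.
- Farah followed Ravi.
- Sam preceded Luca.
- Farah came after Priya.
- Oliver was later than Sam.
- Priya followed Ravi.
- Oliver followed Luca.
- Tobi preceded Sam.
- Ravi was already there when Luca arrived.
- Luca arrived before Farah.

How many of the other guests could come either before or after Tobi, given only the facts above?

Forced after Tobi: Farah, Ingrid, Luca, Oliver, and Sam.
That leaves Ayaan, Beatriz, Priya, and Ravi with no forced order relative to Tobi — 4.

4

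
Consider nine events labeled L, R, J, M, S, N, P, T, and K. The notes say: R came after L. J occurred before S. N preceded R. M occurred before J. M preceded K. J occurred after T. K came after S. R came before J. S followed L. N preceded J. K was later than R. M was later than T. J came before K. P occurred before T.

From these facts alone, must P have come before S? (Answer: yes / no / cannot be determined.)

Chain the constraints: P → T → J → S. Each link is directly stated, so P comes before S.

yes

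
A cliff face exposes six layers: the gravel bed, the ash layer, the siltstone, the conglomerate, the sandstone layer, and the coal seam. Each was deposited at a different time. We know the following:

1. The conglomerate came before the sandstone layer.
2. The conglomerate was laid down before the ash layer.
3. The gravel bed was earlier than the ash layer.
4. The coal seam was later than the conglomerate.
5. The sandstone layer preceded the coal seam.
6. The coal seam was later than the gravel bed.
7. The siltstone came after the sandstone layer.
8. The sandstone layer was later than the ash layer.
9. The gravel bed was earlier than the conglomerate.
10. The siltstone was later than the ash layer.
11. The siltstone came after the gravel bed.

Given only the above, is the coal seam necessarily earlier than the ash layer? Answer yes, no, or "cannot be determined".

no

Tracing the constraints gives the ash layer → the sandstone layer → the coal seam, so the ash layer must come before the coal seam.
That means the coal seam cannot be before the ash layer.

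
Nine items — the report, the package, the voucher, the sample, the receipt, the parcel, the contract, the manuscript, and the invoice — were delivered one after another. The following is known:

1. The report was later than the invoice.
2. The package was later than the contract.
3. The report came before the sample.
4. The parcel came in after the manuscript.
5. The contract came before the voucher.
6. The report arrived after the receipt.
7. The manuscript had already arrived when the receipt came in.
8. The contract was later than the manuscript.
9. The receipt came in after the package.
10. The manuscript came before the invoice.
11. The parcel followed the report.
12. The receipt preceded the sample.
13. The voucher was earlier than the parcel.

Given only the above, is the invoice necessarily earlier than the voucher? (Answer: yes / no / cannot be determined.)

cannot be determined

No chain of stated constraints runs from the invoice to the voucher, and none runs from the voucher to the invoice either.
So the relative order of the invoice and the voucher is not fixed by the given facts.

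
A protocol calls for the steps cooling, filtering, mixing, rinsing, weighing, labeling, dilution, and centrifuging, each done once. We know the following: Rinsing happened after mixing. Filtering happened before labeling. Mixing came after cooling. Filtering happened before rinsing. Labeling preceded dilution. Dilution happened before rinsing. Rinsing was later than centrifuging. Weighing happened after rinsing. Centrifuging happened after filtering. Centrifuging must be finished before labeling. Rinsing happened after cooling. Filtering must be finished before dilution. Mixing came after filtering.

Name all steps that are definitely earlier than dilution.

centrifuging, filtering, labeling

Directly stated before dilution: filtering and labeling.
Centrifuging reaches dilution via centrifuging → labeling → dilution.
No chain forces mixing (or any of the others) ahead of dilution.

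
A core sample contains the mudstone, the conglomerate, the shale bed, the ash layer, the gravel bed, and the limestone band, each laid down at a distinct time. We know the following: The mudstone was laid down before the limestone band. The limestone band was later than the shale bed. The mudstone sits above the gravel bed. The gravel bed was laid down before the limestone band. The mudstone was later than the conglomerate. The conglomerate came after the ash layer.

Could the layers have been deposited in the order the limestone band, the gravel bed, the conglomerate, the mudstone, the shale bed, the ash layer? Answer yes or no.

The constraints require the mudstone before the limestone band, but in the proposed sequence the limestone band appears ahead of the mudstone. That one violation is enough.

no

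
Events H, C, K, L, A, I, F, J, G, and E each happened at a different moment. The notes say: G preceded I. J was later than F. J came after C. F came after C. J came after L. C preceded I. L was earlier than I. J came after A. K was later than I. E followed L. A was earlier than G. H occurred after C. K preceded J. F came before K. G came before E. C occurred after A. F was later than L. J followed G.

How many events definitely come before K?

Directly stated before K: F and I.
A reaches K via A → G → I → K.
C reaches K via C → I → K.
G reaches K via G → I → K.
Likewise L reaches K by chaining the stated constraints.
No chain forces J (or any of the others) ahead of K.
That's A, C, F, G, I, and L — 6 in all.

6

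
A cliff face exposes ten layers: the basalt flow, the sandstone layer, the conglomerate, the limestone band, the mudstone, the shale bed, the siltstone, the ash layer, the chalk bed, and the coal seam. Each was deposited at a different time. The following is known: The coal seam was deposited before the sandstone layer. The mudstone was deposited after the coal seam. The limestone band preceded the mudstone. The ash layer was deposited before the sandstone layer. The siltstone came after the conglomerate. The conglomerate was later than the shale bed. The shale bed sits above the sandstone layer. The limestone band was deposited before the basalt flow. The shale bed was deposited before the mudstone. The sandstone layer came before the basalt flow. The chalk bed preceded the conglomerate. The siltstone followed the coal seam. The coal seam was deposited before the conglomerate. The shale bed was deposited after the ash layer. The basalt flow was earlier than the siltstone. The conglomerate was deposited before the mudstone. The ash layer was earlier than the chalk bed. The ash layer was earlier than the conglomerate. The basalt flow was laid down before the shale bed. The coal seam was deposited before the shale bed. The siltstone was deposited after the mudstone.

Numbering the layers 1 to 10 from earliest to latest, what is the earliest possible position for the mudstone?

The ash layer, the basalt flow, the chalk bed, the coal seam, the conglomerate, the limestone band, the sandstone layer, and the shale bed must all come before the mudstone — 8 forced predecessors.
Nothing else is forced ahead of the mudstone, so its earliest slot is position 8 + 1 = 9.

9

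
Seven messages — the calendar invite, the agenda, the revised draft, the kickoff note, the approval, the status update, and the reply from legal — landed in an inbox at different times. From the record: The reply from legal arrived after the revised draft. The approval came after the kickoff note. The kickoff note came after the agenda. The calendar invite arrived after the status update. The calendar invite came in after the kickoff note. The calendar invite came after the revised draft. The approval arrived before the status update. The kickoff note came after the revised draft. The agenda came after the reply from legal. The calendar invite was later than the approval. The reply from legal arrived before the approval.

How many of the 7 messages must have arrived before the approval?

Directly stated before the approval: the kickoff note and the reply from legal.
The agenda reaches the approval via the agenda → the kickoff note → the approval.
The revised draft reaches the approval via the revised draft → the kickoff note → the approval.
No chain forces the status update (or any of the others) ahead of the approval.
That's the agenda, the kickoff note, the reply from legal, and the revised draft — 4 in all.

4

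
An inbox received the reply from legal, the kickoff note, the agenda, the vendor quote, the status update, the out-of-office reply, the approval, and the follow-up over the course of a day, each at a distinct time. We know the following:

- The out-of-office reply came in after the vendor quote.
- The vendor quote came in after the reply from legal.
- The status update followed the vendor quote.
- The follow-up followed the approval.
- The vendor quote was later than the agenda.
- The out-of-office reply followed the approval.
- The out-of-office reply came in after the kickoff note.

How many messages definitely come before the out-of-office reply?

5

Directly stated before the out-of-office reply: the approval, the kickoff note, and the vendor quote.
The agenda reaches the out-of-office reply via the agenda → the vendor quote → the out-of-office reply.
The reply from legal reaches the out-of-office reply via the reply from legal → the vendor quote → the out-of-office reply.
No chain forces the status update (or any of the others) ahead of the out-of-office reply.
That's the agenda, the approval, the kickoff note, the reply from legal, and the vendor quote — 5 in all.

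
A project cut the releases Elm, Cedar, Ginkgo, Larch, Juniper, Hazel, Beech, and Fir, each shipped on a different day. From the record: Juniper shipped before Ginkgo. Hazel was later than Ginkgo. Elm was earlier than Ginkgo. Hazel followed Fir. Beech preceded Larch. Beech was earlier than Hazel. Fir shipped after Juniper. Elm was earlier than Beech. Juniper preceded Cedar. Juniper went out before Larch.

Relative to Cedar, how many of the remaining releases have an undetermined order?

6

Forced before Cedar: Juniper.
That leaves Beech, Elm, Fir, Ginkgo, Hazel, and Larch with no forced order relative to Cedar — 6.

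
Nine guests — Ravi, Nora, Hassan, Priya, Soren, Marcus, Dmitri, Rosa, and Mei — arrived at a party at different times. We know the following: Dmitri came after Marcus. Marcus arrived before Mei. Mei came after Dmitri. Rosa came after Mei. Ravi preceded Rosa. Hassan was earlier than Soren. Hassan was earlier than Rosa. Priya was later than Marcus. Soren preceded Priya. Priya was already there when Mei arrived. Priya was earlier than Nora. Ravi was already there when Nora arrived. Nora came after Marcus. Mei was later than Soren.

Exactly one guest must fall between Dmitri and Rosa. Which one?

Mei

Tracing the constraints gives Dmitri → Mei → Rosa, so Mei sits after Dmitri and before Rosa.
No other guest is forced both after Dmitri and before Rosa.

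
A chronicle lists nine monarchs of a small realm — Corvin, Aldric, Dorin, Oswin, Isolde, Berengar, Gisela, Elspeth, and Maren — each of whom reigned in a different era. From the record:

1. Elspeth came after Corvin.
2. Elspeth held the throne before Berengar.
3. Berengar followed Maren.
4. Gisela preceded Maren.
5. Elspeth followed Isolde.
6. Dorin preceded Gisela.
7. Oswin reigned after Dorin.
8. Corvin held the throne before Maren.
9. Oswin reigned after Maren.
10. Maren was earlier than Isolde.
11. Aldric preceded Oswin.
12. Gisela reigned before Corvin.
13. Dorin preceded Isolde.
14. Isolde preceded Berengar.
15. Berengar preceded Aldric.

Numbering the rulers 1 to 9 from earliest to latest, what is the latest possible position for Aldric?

8

Aldric must come before Oswin — 1 ruler forced after them.
Everything else can be placed before Aldric in some valid order, so Aldric can sit as late as position 9 − 1 = 8.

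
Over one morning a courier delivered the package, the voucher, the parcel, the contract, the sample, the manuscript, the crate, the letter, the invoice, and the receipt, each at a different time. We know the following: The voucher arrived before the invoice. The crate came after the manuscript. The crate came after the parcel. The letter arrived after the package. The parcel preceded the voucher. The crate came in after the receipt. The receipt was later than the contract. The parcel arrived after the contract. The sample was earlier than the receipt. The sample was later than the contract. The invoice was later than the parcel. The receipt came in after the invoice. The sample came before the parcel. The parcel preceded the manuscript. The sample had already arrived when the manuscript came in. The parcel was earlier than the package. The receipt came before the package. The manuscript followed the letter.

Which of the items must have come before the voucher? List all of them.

Directly stated before the voucher: the parcel.
The contract reaches the voucher via the contract → the parcel → the voucher.
The sample reaches the voucher via the sample → the parcel → the voucher.
No chain forces the manuscript (or any of the others) ahead of the voucher.

the contract, the parcel, the sample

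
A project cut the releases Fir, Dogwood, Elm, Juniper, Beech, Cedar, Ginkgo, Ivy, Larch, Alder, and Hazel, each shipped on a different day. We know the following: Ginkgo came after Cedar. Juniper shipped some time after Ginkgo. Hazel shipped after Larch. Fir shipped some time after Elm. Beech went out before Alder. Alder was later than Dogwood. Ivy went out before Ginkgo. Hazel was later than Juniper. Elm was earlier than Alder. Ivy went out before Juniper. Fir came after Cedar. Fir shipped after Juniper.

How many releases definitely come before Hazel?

5

Directly stated before Hazel: Juniper and Larch.
Cedar reaches Hazel via Cedar → Ginkgo → Juniper → Hazel.
Ginkgo reaches Hazel via Ginkgo → Juniper → Hazel.
Ivy reaches Hazel via Ivy → Juniper → Hazel.
That's Cedar, Ginkgo, Ivy, Juniper, and Larch — 5 in all.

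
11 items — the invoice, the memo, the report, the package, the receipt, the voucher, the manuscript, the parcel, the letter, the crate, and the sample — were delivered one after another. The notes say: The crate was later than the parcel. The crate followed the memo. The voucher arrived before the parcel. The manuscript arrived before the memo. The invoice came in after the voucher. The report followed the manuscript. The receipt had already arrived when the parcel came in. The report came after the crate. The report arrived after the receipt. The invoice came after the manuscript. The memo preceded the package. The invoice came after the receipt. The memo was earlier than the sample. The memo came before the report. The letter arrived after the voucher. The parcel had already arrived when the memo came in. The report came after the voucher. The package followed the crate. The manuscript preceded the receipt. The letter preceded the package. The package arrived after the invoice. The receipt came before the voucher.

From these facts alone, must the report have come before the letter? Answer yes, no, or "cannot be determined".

No chain of stated constraints runs from the report to the letter, and none runs from the letter to the report either.
So the relative order of the report and the letter is not fixed by the given facts.

cannot be determined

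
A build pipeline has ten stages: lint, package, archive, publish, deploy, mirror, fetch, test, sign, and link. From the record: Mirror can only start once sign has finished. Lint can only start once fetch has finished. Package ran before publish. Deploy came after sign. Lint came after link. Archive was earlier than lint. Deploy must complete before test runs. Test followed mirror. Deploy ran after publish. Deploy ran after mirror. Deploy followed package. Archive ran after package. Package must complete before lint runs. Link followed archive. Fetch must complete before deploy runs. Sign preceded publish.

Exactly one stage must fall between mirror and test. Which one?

deploy

Tracing the constraints gives mirror → deploy → test, so deploy sits after mirror and before test.
No other stage is forced both after mirror and before test.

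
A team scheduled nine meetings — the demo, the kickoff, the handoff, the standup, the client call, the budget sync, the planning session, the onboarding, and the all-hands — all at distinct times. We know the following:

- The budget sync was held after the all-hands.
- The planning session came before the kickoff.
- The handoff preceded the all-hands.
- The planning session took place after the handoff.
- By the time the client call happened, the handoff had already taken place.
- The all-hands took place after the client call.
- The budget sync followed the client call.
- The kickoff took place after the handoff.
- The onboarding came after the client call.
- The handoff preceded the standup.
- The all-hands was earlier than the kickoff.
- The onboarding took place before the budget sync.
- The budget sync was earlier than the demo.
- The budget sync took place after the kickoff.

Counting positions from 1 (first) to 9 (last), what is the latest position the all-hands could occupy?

6

The all-hands must come before the budget sync, the demo, and the kickoff — 3 meetings forced after it.
Everything else can be placed before the all-hands in some valid order, so the all-hands can sit as late as position 9 − 3 = 6.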